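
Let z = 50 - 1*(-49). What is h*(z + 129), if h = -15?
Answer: -3420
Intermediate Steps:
z = 99 (z = 50 + 49 = 99)
h*(z + 129) = -15*(99 + 129) = -15*228 = -3420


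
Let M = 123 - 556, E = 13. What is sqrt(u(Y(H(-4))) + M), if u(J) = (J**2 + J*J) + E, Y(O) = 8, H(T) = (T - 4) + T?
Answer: 2*I*sqrt(73) ≈ 17.088*I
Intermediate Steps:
H(T) = -4 + 2*T (H(T) = (-4 + T) + T = -4 + 2*T)
M = -433
u(J) = 13 + 2*J**2 (u(J) = (J**2 + J*J) + 13 = (J**2 + J**2) + 13 = 2*J**2 + 13 = 13 + 2*J**2)
sqrt(u(Y(H(-4))) + M) = sqrt((13 + 2*8**2) - 433) = sqrt((13 + 2*64) - 433) = sqrt((13 + 128) - 433) = sqrt(141 - 433) = sqrt(-292) = 2*I*sqrt(73)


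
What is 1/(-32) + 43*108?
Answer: 148607/32 ≈ 4644.0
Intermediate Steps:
1/(-32) + 43*108 = -1/32 + 4644 = 148607/32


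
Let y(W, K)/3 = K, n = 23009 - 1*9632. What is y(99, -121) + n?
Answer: 13014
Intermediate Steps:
n = 13377 (n = 23009 - 9632 = 13377)
y(W, K) = 3*K
y(99, -121) + n = 3*(-121) + 13377 = -363 + 13377 = 13014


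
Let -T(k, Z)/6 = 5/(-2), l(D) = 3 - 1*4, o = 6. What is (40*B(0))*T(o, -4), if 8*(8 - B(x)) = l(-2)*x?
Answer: 4800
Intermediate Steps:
l(D) = -1 (l(D) = 3 - 4 = -1)
T(k, Z) = 15 (T(k, Z) = -30/(-2) = -30*(-1)/2 = -6*(-5/2) = 15)
B(x) = 8 + x/8 (B(x) = 8 - (-1)*x/8 = 8 + x/8)
(40*B(0))*T(o, -4) = (40*(8 + (1/8)*0))*15 = (40*(8 + 0))*15 = (40*8)*15 = 320*15 = 4800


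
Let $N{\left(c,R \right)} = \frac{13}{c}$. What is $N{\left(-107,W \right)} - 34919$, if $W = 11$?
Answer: $- \frac{3736346}{107} \approx -34919.0$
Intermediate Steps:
$N{\left(-107,W \right)} - 34919 = \frac{13}{-107} - 34919 = 13 \left(- \frac{1}{107}\right) - 34919 = - \frac{13}{107} - 34919 = - \frac{3736346}{107}$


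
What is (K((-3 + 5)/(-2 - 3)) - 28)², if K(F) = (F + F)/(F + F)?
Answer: 729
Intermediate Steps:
K(F) = 1 (K(F) = (2*F)/((2*F)) = (2*F)*(1/(2*F)) = 1)
(K((-3 + 5)/(-2 - 3)) - 28)² = (1 - 28)² = (-27)² = 729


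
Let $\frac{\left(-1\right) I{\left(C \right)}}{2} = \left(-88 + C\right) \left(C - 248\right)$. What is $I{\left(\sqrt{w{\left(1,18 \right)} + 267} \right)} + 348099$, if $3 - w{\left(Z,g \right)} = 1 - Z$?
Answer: $303911 + 2016 \sqrt{30} \approx 3.1495 \cdot 10^{5}$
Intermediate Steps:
$w{\left(Z,g \right)} = 2 + Z$ ($w{\left(Z,g \right)} = 3 - \left(1 - Z\right) = 3 + \left(-1 + Z\right) = 2 + Z$)
$I{\left(C \right)} = - 2 \left(-248 + C\right) \left(-88 + C\right)$ ($I{\left(C \right)} = - 2 \left(-88 + C\right) \left(C - 248\right) = - 2 \left(-88 + C\right) \left(-248 + C\right) = - 2 \left(-248 + C\right) \left(-88 + C\right)$)
$I{\left(\sqrt{w{\left(1,18 \right)} + 267} \right)} + 348099 = \left(-43648 - 2 \left(\sqrt{\left(2 + 1\right) + 267}\right)^{2} + 672 \sqrt{\left(2 + 1\right) + 267}\right) + 348099 = \left(-43648 - 2 \left(\sqrt{3 + 267}\right)^{2} + 672 \sqrt{3 + 267}\right) + 348099 = \left(-43648 - 2 \left(\sqrt{270}\right)^{2} + 672 \sqrt{270}\right) + 348099 = \left(-43648 - 2 \left(3 \sqrt{30}\right)^{2} + 672 \cdot 3 \sqrt{30}\right) + 348099 = \left(-43648 - 540 + 2016 \sqrt{30}\right) + 348099 = \left(-44188 + 2016 \sqrt{30}\right) + 348099 = 303911 + 2016 \sqrt{30}$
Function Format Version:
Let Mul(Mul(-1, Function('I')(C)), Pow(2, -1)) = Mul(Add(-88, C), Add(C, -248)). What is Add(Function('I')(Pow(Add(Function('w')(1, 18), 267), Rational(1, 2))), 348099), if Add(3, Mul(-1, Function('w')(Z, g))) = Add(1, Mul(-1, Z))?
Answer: Add(303911, Mul(2016, Pow(30, Rational(1, 2)))) ≈ 3.1495e+5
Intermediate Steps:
Function('w')(Z, g) = Add(2, Z) (Function('w')(Z, g) = Add(3, Mul(-1, Add(1, Mul(-1, Z)))) = Add(3, Add(-1, Z)) = Add(2, Z))
Function('I')(C) = Mul(-2, Add(-248, C), Add(-88, C)) (Function('I')(C) = Mul(-2, Mul(Add(-88, C), Add(C, -248))) = Mul(-2, Mul(Add(-88, C), Add(-248, C))) = Mul(-2, Mul(Add(-248, C), Add(-88, C))) = Mul(-2, Add(-248, C), Add(-88, C)))
Add(Function('I')(Pow(Add(Function('w')(1, 18), 267), Rational(1, 2))), 348099) = Add(Add(-43648, Mul(-2, Pow(Pow(Add(Add(2, 1), 267), Rational(1, 2)), 2)), Mul(672, Pow(Add(Add(2, 1), 267), Rational(1, 2)))), 348099) = Add(Add(-43648, Mul(-2, Pow(Pow(Add(3, 267), Rational(1, 2)), 2)), Mul(672, Pow(Add(3, 267), Rational(1, 2)))), 348099) = Add(Add(-43648, Mul(-2, Pow(Pow(270, Rational(1, 2)), 2)), Mul(672, Pow(270, Rational(1, 2)))), 348099) = Add(Add(-43648, Mul(-2, Pow(Mul(3, Pow(30, Rational(1, 2))), 2)), Mul(672, Mul(3, Pow(30, Rational(1, 2))))), 348099) = Add(Add(-43648, Mul(-2, 270), Mul(2016, Pow(30, Rational(1, 2)))), 348099) = Add(Add(-43648, -540, Mul(2016, Pow(30, Rational(1, 2)))), 348099) = Add(Add(-44188, Mul(2016, Pow(30, Rational(1, 2)))), 348099) = Add(303911, Mul(2016, Pow(30, Rational(1, 2))))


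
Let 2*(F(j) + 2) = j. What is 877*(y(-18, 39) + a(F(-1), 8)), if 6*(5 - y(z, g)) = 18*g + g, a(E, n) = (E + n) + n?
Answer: -92085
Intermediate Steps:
F(j) = -2 + j/2
a(E, n) = E + 2*n
y(z, g) = 5 - 19*g/6 (y(z, g) = 5 - (18*g + g)/6 = 5 - 19*g/6)
877*(y(-18, 39) + a(F(-1), 8)) = 877*((5 - 19/6*39) + ((-2 + (1/2)*(-1)) + 2*8)) = 877*((5 - 247/2) + ((-2 - 1/2) + 16)) = 877*(-237/2 + (-5/2 + 16)) = 877*(-237/2 + 27/2) = 877*(-105) = -92085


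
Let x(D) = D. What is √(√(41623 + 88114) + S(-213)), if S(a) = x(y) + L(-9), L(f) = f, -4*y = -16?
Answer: √(-5 + √129737) ≈ 18.846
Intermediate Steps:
y = 4 (y = -¼*(-16) = 4)
S(a) = -5 (S(a) = 4 - 9 = -5)
√(√(41623 + 88114) + S(-213)) = √(√(41623 + 88114) - 5) = √(√129737 - 5) = √(-5 + √129737)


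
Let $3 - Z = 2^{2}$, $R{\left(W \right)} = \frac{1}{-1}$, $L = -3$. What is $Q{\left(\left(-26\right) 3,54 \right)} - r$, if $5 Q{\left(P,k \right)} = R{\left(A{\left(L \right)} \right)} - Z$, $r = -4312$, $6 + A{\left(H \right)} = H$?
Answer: $4312$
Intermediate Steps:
$A{\left(H \right)} = -6 + H$
$R{\left(W \right)} = -1$
$Z = -1$ ($Z = 3 - 2^{2} = 3 - 4 = -1$)
$Q{\left(P,k \right)} = 0$ ($Q{\left(P,k \right)} = \frac{-1 - -1}{5} = \frac{-1 + 1}{5} = \frac{1}{5} \cdot 0 = 0$)
$Q{\left(\left(-26\right) 3,54 \right)} - r = 0 - -4312 = 0 + 4312 = 4312$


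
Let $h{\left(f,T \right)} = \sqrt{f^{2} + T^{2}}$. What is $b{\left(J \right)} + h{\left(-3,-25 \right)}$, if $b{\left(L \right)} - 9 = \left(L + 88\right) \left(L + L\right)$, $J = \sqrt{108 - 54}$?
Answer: $117 + \sqrt{634} + 528 \sqrt{6} \approx 1435.5$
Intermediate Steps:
$J = 3 \sqrt{6}$ ($J = \sqrt{54} = 3 \sqrt{6} \approx 7.3485$)
$b{\left(L \right)} = 9 + 2 L \left(88 + L\right)$ ($b{\left(L \right)} = 9 + \left(L + 88\right) \left(L + L\right) = 9 + \left(88 + L\right) 2 L = 9 + 2 L \left(88 + L\right)$)
$h{\left(f,T \right)} = \sqrt{T^{2} + f^{2}}$
$b{\left(J \right)} + h{\left(-3,-25 \right)} = \left(9 + 2 \left(3 \sqrt{6}\right)^{2} + 176 \cdot 3 \sqrt{6}\right) + \sqrt{\left(-25\right)^{2} + \left(-3\right)^{2}} = \left(9 + 2 \cdot 54 + 528 \sqrt{6}\right) + \sqrt{625 + 9} = \left(9 + 108 + 528 \sqrt{6}\right) + \sqrt{634} = \left(117 + 528 \sqrt{6}\right) + \sqrt{634} = 117 + \sqrt{634} + 528 \sqrt{6}$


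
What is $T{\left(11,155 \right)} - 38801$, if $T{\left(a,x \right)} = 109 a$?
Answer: $-37602$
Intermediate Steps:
$T{\left(11,155 \right)} - 38801 = 109 \cdot 11 - 38801 = 1199 - 38801 = -37602$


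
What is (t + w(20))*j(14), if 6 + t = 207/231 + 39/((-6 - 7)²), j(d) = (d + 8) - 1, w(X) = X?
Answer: 45426/143 ≈ 317.66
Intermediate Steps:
j(d) = 7 + d (j(d) = (8 + d) - 1 = 7 + d)
t = -4878/1001 (t = -6 + (207/231 + 39/((-6 - 7)²)) = -6 + (207*(1/231) + 39/((-13)²)) = -6 + (69/77 + 39/169) = -6 + (69/77 + 39*(1/169)) = -6 + (69/77 + 3/13) = -6 + 1128/1001 = -4878/1001 ≈ -4.8731)
(t + w(20))*j(14) = (-4878/1001 + 20)*(7 + 14) = (15142/1001)*21 = 45426/143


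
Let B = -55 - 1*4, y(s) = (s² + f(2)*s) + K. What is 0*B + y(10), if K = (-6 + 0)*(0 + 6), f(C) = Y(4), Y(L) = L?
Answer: 104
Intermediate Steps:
f(C) = 4
K = -36 (K = -6*6 = -36)
y(s) = -36 + s² + 4*s (y(s) = (s² + 4*s) - 36 = -36 + s² + 4*s)
B = -59 (B = -55 - 4 = -59)
0*B + y(10) = 0*(-59) + (-36 + 10² + 4*10) = 0 + (-36 + 100 + 40) = 0 + 104 = 104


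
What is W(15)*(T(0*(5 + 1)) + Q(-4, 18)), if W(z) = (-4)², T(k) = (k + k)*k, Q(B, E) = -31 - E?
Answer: -784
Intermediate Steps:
T(k) = 2*k² (T(k) = (2*k)*k = 2*k²)
W(z) = 16
W(15)*(T(0*(5 + 1)) + Q(-4, 18)) = 16*(2*(0*(5 + 1))² + (-31 - 1*18)) = 16*(2*(0*6)² + (-31 - 18)) = 16*(2*0² - 49) = 16*(2*0 - 49) = 16*(0 - 49) = 16*(-49) = -784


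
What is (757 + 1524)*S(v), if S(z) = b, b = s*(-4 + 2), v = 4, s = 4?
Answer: -18248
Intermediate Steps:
b = -8 (b = 4*(-4 + 2) = 4*(-2) = -8)
S(z) = -8
(757 + 1524)*S(v) = (757 + 1524)*(-8) = 2281*(-8) = -18248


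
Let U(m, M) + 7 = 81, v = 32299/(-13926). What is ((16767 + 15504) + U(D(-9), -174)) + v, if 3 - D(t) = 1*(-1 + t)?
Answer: 450404171/13926 ≈ 32343.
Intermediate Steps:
D(t) = 4 - t (D(t) = 3 - (-1 + t) = 3 + (1 - t) = 4 - t)
v = -32299/13926 (v = 32299*(-1/13926) = -32299/13926 ≈ -2.3193)
U(m, M) = 74 (U(m, M) = -7 + 81 = 74)
((16767 + 15504) + U(D(-9), -174)) + v = ((16767 + 15504) + 74) - 32299/13926 = (32271 + 74) - 32299/13926 = 32345 - 32299/13926 = 450404171/13926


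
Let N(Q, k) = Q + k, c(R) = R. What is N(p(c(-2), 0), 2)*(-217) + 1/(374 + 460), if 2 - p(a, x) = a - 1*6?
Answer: -2171735/834 ≈ -2604.0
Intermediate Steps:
p(a, x) = 8 - a (p(a, x) = 2 - (a - 1*6) = 2 - (a - 6) = 2 - (-6 + a) = 2 + (6 - a) = 8 - a)
N(p(c(-2), 0), 2)*(-217) + 1/(374 + 460) = ((8 - 1*(-2)) + 2)*(-217) + 1/(374 + 460) = ((8 + 2) + 2)*(-217) + 1/834 = (10 + 2)*(-217) + 1/834 = 12*(-217) + 1/834 = -2604 + 1/834 = -2171735/834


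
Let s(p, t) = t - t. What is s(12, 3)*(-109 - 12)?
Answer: 0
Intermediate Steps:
s(p, t) = 0
s(12, 3)*(-109 - 12) = 0*(-109 - 12) = 0*(-121) = 0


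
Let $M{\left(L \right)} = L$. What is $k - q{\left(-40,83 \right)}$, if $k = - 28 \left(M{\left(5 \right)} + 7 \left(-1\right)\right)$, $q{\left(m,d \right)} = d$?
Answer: $-27$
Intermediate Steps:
$k = 56$ ($k = - 28 \left(5 + 7 \left(-1\right)\right) = - 28 \left(5 - 7\right) = \left(-28\right) \left(-2\right) = 56$)
$k - q{\left(-40,83 \right)} = 56 - 83 = -27$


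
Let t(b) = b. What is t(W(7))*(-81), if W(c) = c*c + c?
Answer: -4536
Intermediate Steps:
W(c) = c + c² (W(c) = c² + c = c + c²)
t(W(7))*(-81) = (7*(1 + 7))*(-81) = (7*8)*(-81) = 56*(-81) = -4536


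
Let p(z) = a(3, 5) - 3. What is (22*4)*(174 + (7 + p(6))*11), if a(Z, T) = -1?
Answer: 18216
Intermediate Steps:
p(z) = -4 (p(z) = -1 - 3 = -4)
(22*4)*(174 + (7 + p(6))*11) = (22*4)*(174 + (7 - 4)*11) = 88*(174 + 3*11) = 88*(174 + 33) = 88*207 = 18216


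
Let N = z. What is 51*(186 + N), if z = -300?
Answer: -5814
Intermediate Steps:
N = -300
51*(186 + N) = 51*(186 - 300) = 51*(-114) = -5814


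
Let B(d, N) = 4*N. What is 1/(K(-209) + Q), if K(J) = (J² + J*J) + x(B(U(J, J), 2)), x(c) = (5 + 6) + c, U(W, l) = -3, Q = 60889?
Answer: 1/148270 ≈ 6.7444e-6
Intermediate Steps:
x(c) = 11 + c
K(J) = 19 + 2*J² (K(J) = (J² + J*J) + (11 + 4*2) = (J² + J²) + (11 + 8) = 2*J² + 19 = 19 + 2*J²)
1/(K(-209) + Q) = 1/((19 + 2*(-209)²) + 60889) = 1/((19 + 2*43681) + 60889) = 1/((19 + 87362) + 60889) = 1/(87381 + 60889) = 1/148270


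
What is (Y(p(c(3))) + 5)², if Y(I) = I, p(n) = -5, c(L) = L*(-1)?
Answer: 0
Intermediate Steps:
c(L) = -L
(Y(p(c(3))) + 5)² = (-5 + 5)² = 0² = 0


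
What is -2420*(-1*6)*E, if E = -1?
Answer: -14520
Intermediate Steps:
-2420*(-1*6)*E = -2420*(-1*6)*(-1) = -(-14520)*(-1) = -2420*6 = -14520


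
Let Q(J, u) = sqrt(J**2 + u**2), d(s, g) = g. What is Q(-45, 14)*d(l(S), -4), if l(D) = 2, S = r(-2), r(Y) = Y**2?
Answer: -4*sqrt(2221) ≈ -188.51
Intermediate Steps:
S = 4 (S = (-2)**2 = 4)
Q(-45, 14)*d(l(S), -4) = sqrt((-45)**2 + 14**2)*(-4) = sqrt(2025 + 196)*(-4) = sqrt(2221)*(-4) = -4*sqrt(2221)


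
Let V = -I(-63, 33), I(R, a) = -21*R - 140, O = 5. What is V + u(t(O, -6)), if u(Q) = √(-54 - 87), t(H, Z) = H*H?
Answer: -1183 + I*√141 ≈ -1183.0 + 11.874*I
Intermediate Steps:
t(H, Z) = H²
I(R, a) = -140 - 21*R
u(Q) = I*√141 (u(Q) = √(-141) = I*√141)
V = -1183 (V = -(-140 - 21*(-63)) = -(-140 + 1323) = -1*1183 = -1183)
V + u(t(O, -6)) = -1183 + I*√141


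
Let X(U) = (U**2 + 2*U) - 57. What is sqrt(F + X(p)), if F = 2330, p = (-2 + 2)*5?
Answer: sqrt(2273) ≈ 47.676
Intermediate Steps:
p = 0 (p = 0*5 = 0)
X(U) = -57 + U**2 + 2*U
sqrt(F + X(p)) = sqrt(2330 + (-57 + 0**2 + 2*0)) = sqrt(2330 + (-57 + 0 + 0)) = sqrt(2330 - 57) = sqrt(2273)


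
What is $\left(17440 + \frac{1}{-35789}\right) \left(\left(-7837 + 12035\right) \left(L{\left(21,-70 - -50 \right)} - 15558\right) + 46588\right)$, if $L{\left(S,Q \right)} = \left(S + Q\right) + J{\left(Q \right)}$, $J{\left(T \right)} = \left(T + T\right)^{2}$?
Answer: $- \frac{36541392844318782}{35789} \approx -1.021 \cdot 10^{12}$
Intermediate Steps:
$J{\left(T \right)} = 4 T^{2}$ ($J{\left(T \right)} = \left(2 T\right)^{2} = 4 T^{2}$)
$L{\left(S,Q \right)} = Q + S + 4 Q^{2}$ ($L{\left(S,Q \right)} = \left(S + Q\right) + 4 Q^{2} = \left(Q + S\right) + 4 Q^{2} = Q + S + 4 Q^{2}$)
$\left(17440 + \frac{1}{-35789}\right) \left(\left(-7837 + 12035\right) \left(L{\left(21,-70 - -50 \right)} - 15558\right) + 46588\right) = \left(17440 + \frac{1}{-35789}\right) \left(\left(-7837 + 12035\right) \left(\left(\left(-70 - -50\right) + 21 + 4 \left(-70 - -50\right)^{2}\right) - 15558\right) + 46588\right) = \left(17440 - \frac{1}{35789}\right) \left(4198 \left(\left(\left(-70 + 50\right) + 21 + 4 \left(-70 + 50\right)^{2}\right) - 15558\right) + 46588\right) = \frac{624160159 \left(4198 \left(\left(-20 + 21 + 4 \left(-20\right)^{2}\right) - 15558\right) + 46588\right)}{35789} = \frac{624160159 \left(4198 \left(\left(-20 + 21 + 4 \cdot 400\right) - 15558\right) + 46588\right)}{35789} = \frac{624160159 \left(4198 \left(\left(-20 + 21 + 1600\right) - 15558\right) + 46588\right)}{35789} = \frac{624160159 \left(4198 \left(1601 - 15558\right) + 46588\right)}{35789} = \frac{624160159 \left(4198 \left(-13957\right) + 46588\right)}{35789} = \frac{624160159 \left(-58591486 + 46588\right)}{35789} = \frac{624160159}{35789} \left(-58544898\right) = - \frac{36541392844318782}{35789}$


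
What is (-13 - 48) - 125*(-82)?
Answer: 10189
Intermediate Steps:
(-13 - 48) - 125*(-82) = -61 + 10250 = 10189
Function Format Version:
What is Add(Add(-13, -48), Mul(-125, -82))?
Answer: 10189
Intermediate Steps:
Add(Add(-13, -48), Mul(-125, -82)) = Add(-61, 10250) = 10189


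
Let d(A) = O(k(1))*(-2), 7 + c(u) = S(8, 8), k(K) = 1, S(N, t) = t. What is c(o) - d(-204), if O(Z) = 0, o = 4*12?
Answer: 1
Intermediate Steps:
o = 48
c(u) = 1 (c(u) = -7 + 8 = 1)
d(A) = 0 (d(A) = 0*(-2) = 0)
c(o) - d(-204) = 1 - 1*0 = 1 + 0 = 1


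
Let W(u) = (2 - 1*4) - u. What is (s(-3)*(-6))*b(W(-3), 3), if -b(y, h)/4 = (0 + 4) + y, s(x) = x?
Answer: -360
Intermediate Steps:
W(u) = -2 - u (W(u) = (2 - 4) - u = -2 - u)
b(y, h) = -16 - 4*y (b(y, h) = -4*((0 + 4) + y) = -4*(4 + y) = -16 - 4*y)
(s(-3)*(-6))*b(W(-3), 3) = (-3*(-6))*(-16 - 4*(-2 - 1*(-3))) = 18*(-16 - 4*(-2 + 3)) = 18*(-16 - 4*1) = 18*(-16 - 4) = 18*(-20) = -360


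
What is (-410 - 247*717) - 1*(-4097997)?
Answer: 3920488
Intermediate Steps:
(-410 - 247*717) - 1*(-4097997) = (-410 - 177099) + 4097997 = -177509 + 4097997 = 3920488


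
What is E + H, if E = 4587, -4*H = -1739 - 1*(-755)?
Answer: 4833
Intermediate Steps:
H = 246 (H = -(-1739 - 1*(-755))/4 = -(-1739 + 755)/4 = -1/4*(-984) = 246)
E + H = 4587 + 246 = 4833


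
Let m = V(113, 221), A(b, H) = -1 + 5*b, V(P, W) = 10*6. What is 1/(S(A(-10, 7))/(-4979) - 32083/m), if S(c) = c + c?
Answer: -298740/159735137 ≈ -0.0018702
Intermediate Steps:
V(P, W) = 60
S(c) = 2*c
m = 60
1/(S(A(-10, 7))/(-4979) - 32083/m) = 1/((2*(-1 + 5*(-10)))/(-4979) - 32083/60) = 1/((2*(-1 - 50))*(-1/4979) - 32083*1/60) = 1/((2*(-51))*(-1/4979) - 32083/60) = 1/(-102*(-1/4979) - 32083/60) = 1/(102/4979 - 32083/60) = 1/(-159735137/298740) = -298740/159735137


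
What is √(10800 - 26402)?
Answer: I*√15602 ≈ 124.91*I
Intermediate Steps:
√(10800 - 26402) = √(-15602) = I*√15602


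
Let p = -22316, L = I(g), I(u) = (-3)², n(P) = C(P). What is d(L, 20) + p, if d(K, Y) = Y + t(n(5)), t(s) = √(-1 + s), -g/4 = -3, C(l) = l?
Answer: -22294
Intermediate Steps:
n(P) = P
g = 12 (g = -4*(-3) = 12)
I(u) = 9
L = 9
d(K, Y) = 2 + Y (d(K, Y) = Y + √(-1 + 5) = Y + √4 = Y + 2 = 2 + Y)
d(L, 20) + p = (2 + 20) - 22316 = 22 - 22316 = -22294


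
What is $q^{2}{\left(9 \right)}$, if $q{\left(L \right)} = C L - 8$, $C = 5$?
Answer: $1369$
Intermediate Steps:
$q{\left(L \right)} = -8 + 5 L$ ($q{\left(L \right)} = 5 L - 8 = -8 + 5 L$)
$q^{2}{\left(9 \right)} = \left(-8 + 5 \cdot 9\right)^{2} = \left(-8 + 45\right)^{2} = 37^{2} = 1369$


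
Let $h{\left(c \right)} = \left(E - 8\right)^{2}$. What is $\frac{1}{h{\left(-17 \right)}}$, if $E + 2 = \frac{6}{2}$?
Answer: $\frac{1}{49} \approx 0.020408$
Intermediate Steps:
$E = 1$ ($E = -2 + \frac{6}{2} = -2 + 6 \cdot \frac{1}{2} = -2 + 3 = 1$)
$h{\left(c \right)} = 49$ ($h{\left(c \right)} = \left(1 - 8\right)^{2} = \left(-7\right)^{2} = 49$)
$\frac{1}{h{\left(-17 \right)}} = \frac{1}{49}$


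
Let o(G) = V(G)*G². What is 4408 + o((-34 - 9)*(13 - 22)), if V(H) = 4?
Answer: 603484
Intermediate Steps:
o(G) = 4*G²
4408 + o((-34 - 9)*(13 - 22)) = 4408 + 4*((-34 - 9)*(13 - 22))² = 4408 + 4*(-43*(-9))² = 4408 + 4*387² = 4408 + 4*149769 = 4408 + 599076 = 603484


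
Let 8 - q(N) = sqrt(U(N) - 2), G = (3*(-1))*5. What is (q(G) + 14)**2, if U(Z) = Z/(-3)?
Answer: (22 - sqrt(3))**2 ≈ 410.79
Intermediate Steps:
U(Z) = -Z/3 (U(Z) = Z*(-1/3) = -Z/3)
G = -15 (G = -3*5 = -15)
q(N) = 8 - sqrt(-2 - N/3) (q(N) = 8 - sqrt(-N/3 - 2) = 8 - sqrt(-2 - N/3))
(q(G) + 14)**2 = ((8 - sqrt(-18 - 3*(-15))/3) + 14)**2 = ((8 - sqrt(-18 + 45)/3) + 14)**2 = ((8 - sqrt(3)) + 14)**2 = (22 - sqrt(3))**2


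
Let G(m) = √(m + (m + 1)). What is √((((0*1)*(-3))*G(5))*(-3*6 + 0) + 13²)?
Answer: 13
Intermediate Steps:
G(m) = √(1 + 2*m) (G(m) = √(m + (1 + m)) = √(1 + 2*m))
√((((0*1)*(-3))*G(5))*(-3*6 + 0) + 13²) = √((((0*1)*(-3))*√(1 + 2*5))*(-3*6 + 0) + 13²) = √(((0*(-3))*√(1 + 10))*(-18 + 0) + 169) = √((0*√11)*(-18) + 169) = √(0*(-18) + 169) = √(0 + 169) = √169 = 13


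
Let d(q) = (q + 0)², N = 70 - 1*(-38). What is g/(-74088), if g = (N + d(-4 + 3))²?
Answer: -11881/74088 ≈ -0.16036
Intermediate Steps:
N = 108 (N = 70 + 38 = 108)
d(q) = q²
g = 11881 (g = (108 + (-4 + 3)²)² = (108 + (-1)²)² = (108 + 1)² = 109² = 11881)
g/(-74088) = 11881/(-74088) = 11881*(-1/74088) = -11881/74088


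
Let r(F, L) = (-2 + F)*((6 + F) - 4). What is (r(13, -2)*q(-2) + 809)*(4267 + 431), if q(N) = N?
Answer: 2250342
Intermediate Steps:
r(F, L) = (-2 + F)*(2 + F)
(r(13, -2)*q(-2) + 809)*(4267 + 431) = ((-4 + 13²)*(-2) + 809)*(4267 + 431) = ((-4 + 169)*(-2) + 809)*4698 = (165*(-2) + 809)*4698 = (-330 + 809)*4698 = 479*4698 = 2250342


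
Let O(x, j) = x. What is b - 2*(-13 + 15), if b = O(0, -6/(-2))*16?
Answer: -4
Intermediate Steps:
b = 0 (b = 0*16 = 0)
b - 2*(-13 + 15) = 0 - 2*(-13 + 15) = 0 - 2*2 = 0 - 1*4 = 0 - 4 = -4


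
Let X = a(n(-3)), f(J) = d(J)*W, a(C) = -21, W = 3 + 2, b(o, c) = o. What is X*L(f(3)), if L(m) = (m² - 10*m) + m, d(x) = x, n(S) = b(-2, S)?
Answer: -1890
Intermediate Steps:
W = 5
n(S) = -2
f(J) = 5*J (f(J) = J*5 = 5*J)
X = -21
L(m) = m² - 9*m
X*L(f(3)) = -21*5*3*(-9 + 5*3) = -315*(-9 + 15) = -315*6 = -21*90 = -1890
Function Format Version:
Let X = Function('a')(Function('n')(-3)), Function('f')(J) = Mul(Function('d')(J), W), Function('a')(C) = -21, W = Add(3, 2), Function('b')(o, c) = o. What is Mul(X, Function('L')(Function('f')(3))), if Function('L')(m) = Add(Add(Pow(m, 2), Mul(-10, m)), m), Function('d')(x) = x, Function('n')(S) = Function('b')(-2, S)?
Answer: -1890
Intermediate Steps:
W = 5
Function('n')(S) = -2
Function('f')(J) = Mul(5, J) (Function('f')(J) = Mul(J, 5) = Mul(5, J))
X = -21
Function('L')(m) = Add(Pow(m, 2), Mul(-9, m))
Mul(X, Function('L')(Function('f')(3))) = Mul(-21, Mul(Mul(5, 3), Add(-9, Mul(5, 3)))) = Mul(-21, Mul(15, Add(-9, 15))) = Mul(-21, Mul(15, 6)) = Mul(-21, 90) = -1890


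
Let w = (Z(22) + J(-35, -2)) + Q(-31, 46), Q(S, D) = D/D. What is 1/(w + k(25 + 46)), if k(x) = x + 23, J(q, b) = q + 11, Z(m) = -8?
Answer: 1/63 ≈ 0.015873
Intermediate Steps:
Q(S, D) = 1
J(q, b) = 11 + q
k(x) = 23 + x
w = -31 (w = (-8 + (11 - 35)) + 1 = (-8 - 24) + 1 = -32 + 1 = -31)
1/(w + k(25 + 46)) = 1/(-31 + (23 + (25 + 46))) = 1/(-31 + (23 + 71)) = 1/(-31 + 94) = 1/63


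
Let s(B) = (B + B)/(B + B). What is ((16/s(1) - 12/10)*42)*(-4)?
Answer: -12432/5 ≈ -2486.4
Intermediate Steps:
s(B) = 1 (s(B) = (2*B)/((2*B)) = (2*B)*(1/(2*B)) = 1)
((16/s(1) - 12/10)*42)*(-4) = ((16/1 - 12/10)*42)*(-4) = ((16*1 - 12*⅒)*42)*(-4) = ((16 - 6/5)*42)*(-4) = ((74/5)*42)*(-4) = (3108/5)*(-4) = -12432/5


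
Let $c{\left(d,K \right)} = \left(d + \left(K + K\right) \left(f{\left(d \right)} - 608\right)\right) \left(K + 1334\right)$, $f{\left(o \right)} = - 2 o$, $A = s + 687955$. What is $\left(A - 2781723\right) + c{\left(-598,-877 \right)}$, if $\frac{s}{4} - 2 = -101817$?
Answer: $-474102178$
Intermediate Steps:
$s = -407260$ ($s = 8 + 4 \left(-101817\right) = 8 - 407268 = -407260$)
$A = 280695$ ($A = -407260 + 687955 = 280695$)
$c{\left(d,K \right)} = \left(1334 + K\right) \left(d + 2 K \left(-608 - 2 d\right)\right)$ ($c{\left(d,K \right)} = \left(d + \left(K + K\right) \left(- 2 d - 608\right)\right) \left(K + 1334\right) = \left(d + 2 K \left(-608 - 2 d\right)\right) \left(1334 + K\right) = \left(1334 + K\right) \left(d + 2 K \left(-608 - 2 d\right)\right)$)
$\left(A - 2781723\right) + c{\left(-598,-877 \right)} = \left(280695 - 2781723\right) - \left(-1421822556 - 904495704 + 2797919410\right) = -2501028 - \left(2311357718 - 1839756568\right) = -2501028 - 471601150 = -474102178$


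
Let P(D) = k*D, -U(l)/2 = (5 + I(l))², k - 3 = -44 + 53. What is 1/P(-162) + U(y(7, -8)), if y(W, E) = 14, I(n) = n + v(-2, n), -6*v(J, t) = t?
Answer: -1080001/1944 ≈ -555.56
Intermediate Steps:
v(J, t) = -t/6
I(n) = 5*n/6 (I(n) = n - n/6 = 5*n/6)
k = 12 (k = 3 + (-44 + 53) = 3 + 9 = 12)
U(l) = -2*(5 + 5*l/6)²
P(D) = 12*D
1/P(-162) + U(y(7, -8)) = 1/(12*(-162)) - 25*(6 + 14)²/18 = 1/(-1944) - 25/18*20² = -1/1944 - 25/18*400 = -1/1944 - 5000/9 = -1080001/1944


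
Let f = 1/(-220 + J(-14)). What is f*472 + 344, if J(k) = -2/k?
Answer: 526112/1539 ≈ 341.85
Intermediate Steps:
f = -7/1539 (f = 1/(-220 - 2/(-14)) = 1/(-220 - 2*(-1/14)) = 1/(-220 + 1/7) = 1/(-1539/7) = -7/1539 ≈ -0.0045484)
f*472 + 344 = -7/1539*472 + 344 = -3304/1539 + 344 = 526112/1539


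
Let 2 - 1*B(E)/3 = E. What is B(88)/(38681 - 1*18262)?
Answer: -258/20419 ≈ -0.012635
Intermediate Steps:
B(E) = 6 - 3*E
B(88)/(38681 - 1*18262) = (6 - 3*88)/(38681 - 1*18262) = (6 - 264)/(38681 - 18262) = -258/20419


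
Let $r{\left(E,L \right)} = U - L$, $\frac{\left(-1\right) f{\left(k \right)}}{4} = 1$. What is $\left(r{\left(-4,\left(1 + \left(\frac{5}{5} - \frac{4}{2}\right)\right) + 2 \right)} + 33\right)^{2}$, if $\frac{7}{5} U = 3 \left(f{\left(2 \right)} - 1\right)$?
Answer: $\frac{20164}{49} \approx 411.51$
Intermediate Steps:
$f{\left(k \right)} = -4$ ($f{\left(k \right)} = \left(-4\right) 1 = -4$)
$U = - \frac{75}{7}$ ($U = \frac{5 \cdot 3 \left(-4 - 1\right)}{7} = \frac{5 \cdot 3 \left(-5\right)}{7} = \frac{5}{7} \left(-15\right) = - \frac{75}{7} \approx -10.714$)
$r{\left(E,L \right)} = - \frac{75}{7} - L$
$\left(r{\left(-4,\left(1 + \left(\frac{5}{5} - \frac{4}{2}\right)\right) + 2 \right)} + 33\right)^{2} = \left(\left(- \frac{75}{7} - \left(\left(1 + \left(\frac{5}{5} - \frac{4}{2}\right)\right) + 2\right)\right) + 33\right)^{2} = \left(\left(- \frac{75}{7} - \left(\left(1 + \left(5 \cdot \frac{1}{5} - 2\right)\right) + 2\right)\right) + 33\right)^{2} = \left(\left(- \frac{75}{7} - \left(\left(1 + \left(1 - 2\right)\right) + 2\right)\right) + 33\right)^{2} = \left(\left(- \frac{75}{7} - \left(\left(1 - 1\right) + 2\right)\right) + 33\right)^{2} = \left(\left(- \frac{75}{7} - \left(0 + 2\right)\right) + 33\right)^{2} = \left(\left(- \frac{75}{7} - 2\right) + 33\right)^{2} = \left(- \frac{89}{7} + 33\right)^{2} = \left(\frac{142}{7}\right)^{2} = \frac{20164}{49}$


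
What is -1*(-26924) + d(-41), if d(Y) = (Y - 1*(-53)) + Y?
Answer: 26895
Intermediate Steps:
d(Y) = 53 + 2*Y (d(Y) = (Y + 53) + Y = (53 + Y) + Y = 53 + 2*Y)
-1*(-26924) + d(-41) = -1*(-26924) + (53 + 2*(-41)) = 26924 + (53 - 82) = 26924 - 29 = 26895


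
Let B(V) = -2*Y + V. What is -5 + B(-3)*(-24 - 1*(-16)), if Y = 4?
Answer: 83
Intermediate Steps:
B(V) = -8 + V (B(V) = -2*4 + V = -8 + V)
-5 + B(-3)*(-24 - 1*(-16)) = -5 + (-8 - 3)*(-24 - 1*(-16)) = -5 - 11*(-24 + 16) = -5 - 11*(-8) = -5 + 88 = 83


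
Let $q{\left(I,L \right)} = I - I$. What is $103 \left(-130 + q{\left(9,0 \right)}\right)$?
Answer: $-13390$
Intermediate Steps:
$q{\left(I,L \right)} = 0$
$103 \left(-130 + q{\left(9,0 \right)}\right) = 103 \left(-130 + 0\right) = 103 \left(-130\right) = -13390$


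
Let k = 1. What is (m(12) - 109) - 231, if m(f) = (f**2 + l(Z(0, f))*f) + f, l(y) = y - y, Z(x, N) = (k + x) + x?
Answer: -184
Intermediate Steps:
Z(x, N) = 1 + 2*x (Z(x, N) = (1 + x) + x = 1 + 2*x)
l(y) = 0
m(f) = f + f**2 (m(f) = (f**2 + 0*f) + f = (f**2 + 0) + f = f**2 + f = f + f**2)
(m(12) - 109) - 231 = (12*(1 + 12) - 109) - 231 = (12*13 - 109) - 231 = (156 - 109) - 231 = 47 - 231 = -184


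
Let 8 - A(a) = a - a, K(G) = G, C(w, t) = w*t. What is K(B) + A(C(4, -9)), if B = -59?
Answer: -51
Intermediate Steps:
C(w, t) = t*w
A(a) = 8 (A(a) = 8 - (a - a) = 8 - 1*0 = 8 + 0 = 8)
K(B) + A(C(4, -9)) = -59 + 8 = -51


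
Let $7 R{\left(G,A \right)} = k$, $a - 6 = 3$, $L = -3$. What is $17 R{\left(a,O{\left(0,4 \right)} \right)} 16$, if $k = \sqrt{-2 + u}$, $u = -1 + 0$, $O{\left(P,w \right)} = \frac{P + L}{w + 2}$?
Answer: $\frac{272 i \sqrt{3}}{7} \approx 67.302 i$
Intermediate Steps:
$a = 9$ ($a = 6 + 3 = 9$)
$O{\left(P,w \right)} = \frac{-3 + P}{2 + w}$ ($O{\left(P,w \right)} = \frac{P - 3}{w + 2} = \frac{-3 + P}{2 + w}$)
$u = -1$
$k = i \sqrt{3}$ ($k = \sqrt{-2 - 1} = \sqrt{-3} = i \sqrt{3} \approx 1.732 i$)
$R{\left(G,A \right)} = \frac{i \sqrt{3}}{7}$
$17 R{\left(a,O{\left(0,4 \right)} \right)} 16 = 17 \frac{i \sqrt{3}}{7} \cdot 16 = \frac{17 i \sqrt{3}}{7} \cdot 16 = \frac{272 i \sqrt{3}}{7}$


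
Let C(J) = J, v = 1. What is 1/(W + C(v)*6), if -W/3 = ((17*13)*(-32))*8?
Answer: 1/169734 ≈ 5.8916e-6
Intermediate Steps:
W = 169728 (W = -3*(17*13)*(-32)*8 = -3*221*(-32)*8 = -(-21216)*8 = -3*(-56576) = 169728)
1/(W + C(v)*6) = 1/(169728 + 1*6) = 1/(169728 + 6) = 1/169734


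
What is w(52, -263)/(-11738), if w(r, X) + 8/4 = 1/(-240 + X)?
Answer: 1007/5904214 ≈ 0.00017056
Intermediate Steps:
w(r, X) = -2 + 1/(-240 + X)
w(52, -263)/(-11738) = ((481 - 2*(-263))/(-240 - 263))/(-11738) = ((481 + 526)/(-503))*(-1/11738) = -1/503*1007*(-1/11738) = -1007/503*(-1/11738) = 1007/5904214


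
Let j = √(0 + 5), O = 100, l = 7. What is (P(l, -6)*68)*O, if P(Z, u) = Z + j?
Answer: 47600 + 6800*√5 ≈ 62805.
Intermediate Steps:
j = √5 ≈ 2.2361
P(Z, u) = Z + √5
(P(l, -6)*68)*O = ((7 + √5)*68)*100 = (476 + 68*√5)*100 = 47600 + 6800*√5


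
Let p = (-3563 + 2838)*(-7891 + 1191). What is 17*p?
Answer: 82577500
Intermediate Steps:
p = 4857500 (p = -725*(-6700) = 4857500)
17*p = 17*4857500 = 82577500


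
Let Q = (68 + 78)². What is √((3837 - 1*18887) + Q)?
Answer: √6266 ≈ 79.158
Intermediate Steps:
Q = 21316 (Q = 146² = 21316)
√((3837 - 1*18887) + Q) = √((3837 - 1*18887) + 21316) = √((3837 - 18887) + 21316) = √(-15050 + 21316) = √6266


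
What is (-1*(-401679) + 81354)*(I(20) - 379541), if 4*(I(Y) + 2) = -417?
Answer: -733528600437/4 ≈ -1.8338e+11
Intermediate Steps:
I(Y) = -425/4 (I(Y) = -2 + (¼)*(-417) = -2 - 417/4 = -425/4)
(-1*(-401679) + 81354)*(I(20) - 379541) = (-1*(-401679) + 81354)*(-425/4 - 379541) = (401679 + 81354)*(-1518589/4) = 483033*(-1518589/4) = -733528600437/4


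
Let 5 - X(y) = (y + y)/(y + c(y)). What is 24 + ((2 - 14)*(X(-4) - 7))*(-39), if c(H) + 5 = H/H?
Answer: -1380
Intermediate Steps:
c(H) = -4 (c(H) = -5 + H/H = -5 + 1 = -4)
X(y) = 5 - 2*y/(-4 + y) (X(y) = 5 - (y + y)/(y - 4) = 5 - 2*y/(-4 + y))
24 + ((2 - 14)*(X(-4) - 7))*(-39) = 24 + ((2 - 14)*((-20 + 3*(-4))/(-4 - 4) - 7))*(-39) = 24 - 12*((-20 - 12)/(-8) - 7)*(-39) = 24 - 12*(-⅛*(-32) - 7)*(-39) = 24 - 12*(4 - 7)*(-39) = 24 - 12*(-3)*(-39) = 24 + 36*(-39) = 24 - 1404 = -1380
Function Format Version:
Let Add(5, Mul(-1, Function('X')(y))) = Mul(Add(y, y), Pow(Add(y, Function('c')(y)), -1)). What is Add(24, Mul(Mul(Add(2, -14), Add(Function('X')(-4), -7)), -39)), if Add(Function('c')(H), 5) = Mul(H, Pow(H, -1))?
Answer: -1380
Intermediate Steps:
Function('c')(H) = -4 (Function('c')(H) = Add(-5, Mul(H, Pow(H, -1))) = Add(-5, 1) = -4)
Function('X')(y) = Add(5, Mul(-2, y, Pow(Add(-4, y), -1))) (Function('X')(y) = Add(5, Mul(-1, Mul(Add(y, y), Pow(Add(y, -4), -1)))) = Add(5, Mul(-1, Mul(Mul(2, y), Pow(Add(-4, y), -1)))) = Add(5, Mul(-1, Mul(2, y, Pow(Add(-4, y), -1)))) = Add(5, Mul(-2, y, Pow(Add(-4, y), -1))))
Add(24, Mul(Mul(Add(2, -14), Add(Function('X')(-4), -7)), -39)) = Add(24, Mul(Mul(Add(2, -14), Add(Mul(Pow(Add(-4, -4), -1), Add(-20, Mul(3, -4))), -7)), -39)) = Add(24, Mul(Mul(-12, Add(Mul(Pow(-8, -1), Add(-20, -12)), -7)), -39)) = Add(24, Mul(Mul(-12, Add(Mul(Rational(-1, 8), -32), -7)), -39)) = Add(24, Mul(Mul(-12, Add(4, -7)), -39)) = Add(24, Mul(Mul(-12, -3), -39)) = Add(24, Mul(36, -39)) = Add(24, -1404) = -1380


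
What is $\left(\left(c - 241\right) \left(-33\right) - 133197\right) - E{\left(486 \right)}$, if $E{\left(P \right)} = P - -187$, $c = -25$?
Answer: $-125092$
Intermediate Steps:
$E{\left(P \right)} = 187 + P$ ($E{\left(P \right)} = P + 187 = 187 + P$)
$\left(\left(c - 241\right) \left(-33\right) - 133197\right) - E{\left(486 \right)} = \left(\left(-25 - 241\right) \left(-33\right) - 133197\right) - \left(187 + 486\right) = \left(\left(-266\right) \left(-33\right) - 133197\right) - 673 = \left(8778 - 133197\right) - 673 = -124419 - 673 = -125092$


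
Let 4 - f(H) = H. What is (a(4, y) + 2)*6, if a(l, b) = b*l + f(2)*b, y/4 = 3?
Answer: 444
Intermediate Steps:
y = 12 (y = 4*3 = 12)
f(H) = 4 - H
a(l, b) = 2*b + b*l (a(l, b) = b*l + (4 - 1*2)*b = b*l + (4 - 2)*b = b*l + 2*b = 2*b + b*l)
(a(4, y) + 2)*6 = (12*(2 + 4) + 2)*6 = (12*6 + 2)*6 = (72 + 2)*6 = 74*6 = 444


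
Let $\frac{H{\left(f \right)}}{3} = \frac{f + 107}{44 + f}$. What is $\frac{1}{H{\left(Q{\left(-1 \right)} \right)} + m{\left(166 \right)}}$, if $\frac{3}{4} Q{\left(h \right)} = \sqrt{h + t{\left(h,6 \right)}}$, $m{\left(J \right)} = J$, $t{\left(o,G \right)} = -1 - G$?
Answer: $\frac{3041132}{526921433} + \frac{4536 i \sqrt{2}}{526921433} \approx 0.0057715 + 1.2174 \cdot 10^{-5} i$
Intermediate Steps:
$Q{\left(h \right)} = \frac{4 \sqrt{-7 + h}}{3}$ ($Q{\left(h \right)} = \frac{4 \sqrt{h - 7}}{3} = \frac{4 \sqrt{-7 + h}}{3}$)
$H{\left(f \right)} = \frac{3 \left(107 + f\right)}{44 + f}$ ($H{\left(f \right)} = 3 \frac{f + 107}{44 + f} = 3 \frac{107 + f}{44 + f} = \frac{3 \left(107 + f\right)}{44 + f}$)
$\frac{1}{H{\left(Q{\left(-1 \right)} \right)} + m{\left(166 \right)}} = \frac{1}{\frac{3 \left(107 + \frac{4 \sqrt{-7 - 1}}{3}\right)}{44 + \frac{4 \sqrt{-7 - 1}}{3}} + 166} = \frac{1}{\frac{3 \left(107 + \frac{4 \sqrt{-8}}{3}\right)}{44 + \frac{4 \sqrt{-8}}{3}} + 166} = \frac{1}{\frac{3 \left(107 + \frac{4 \cdot 2 i \sqrt{2}}{3}\right)}{44 + \frac{4 \cdot 2 i \sqrt{2}}{3}} + 166} = \frac{1}{\frac{3 \left(107 + \frac{8 i \sqrt{2}}{3}\right)}{44 + \frac{8 i \sqrt{2}}{3}} + 166} = \frac{1}{166 + \frac{3 \left(107 + \frac{8 i \sqrt{2}}{3}\right)}{44 + \frac{8 i \sqrt{2}}{3}}}$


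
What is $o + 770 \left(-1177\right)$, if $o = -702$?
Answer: $-906992$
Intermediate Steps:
$o + 770 \left(-1177\right) = -702 + 770 \left(-1177\right) = -702 - 906290 = -906992$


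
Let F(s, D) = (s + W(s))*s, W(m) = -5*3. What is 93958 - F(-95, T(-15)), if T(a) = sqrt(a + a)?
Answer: 83508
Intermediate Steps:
W(m) = -15
T(a) = sqrt(2)*sqrt(a) (T(a) = sqrt(2*a) = sqrt(2)*sqrt(a))
F(s, D) = s*(-15 + s) (F(s, D) = (s - 15)*s = (-15 + s)*s = s*(-15 + s))
93958 - F(-95, T(-15)) = 93958 - (-95)*(-15 - 95) = 93958 - (-95)*(-110) = 93958 - 1*10450 = 93958 - 10450 = 83508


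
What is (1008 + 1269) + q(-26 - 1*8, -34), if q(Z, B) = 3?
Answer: 2280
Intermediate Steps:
(1008 + 1269) + q(-26 - 1*8, -34) = (1008 + 1269) + 3 = 2277 + 3 = 2280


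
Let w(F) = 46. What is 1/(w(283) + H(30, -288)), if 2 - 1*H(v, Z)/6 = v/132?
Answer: 11/623 ≈ 0.017657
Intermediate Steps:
H(v, Z) = 12 - v/22 (H(v, Z) = 12 - 6*v/132 = 12 - v/22)
1/(w(283) + H(30, -288)) = 1/(46 + (12 - 1/22*30)) = 1/(46 + (12 - 15/11)) = 1/(46 + 117/11) = 1/(623/11) = 11/623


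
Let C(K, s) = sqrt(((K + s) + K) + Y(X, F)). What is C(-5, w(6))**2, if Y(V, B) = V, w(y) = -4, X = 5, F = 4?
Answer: -9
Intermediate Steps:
C(K, s) = sqrt(5 + s + 2*K) (C(K, s) = sqrt(((K + s) + K) + 5) = sqrt((s + 2*K) + 5) = sqrt(5 + s + 2*K))
C(-5, w(6))**2 = (sqrt(5 - 4 + 2*(-5)))**2 = (sqrt(5 - 4 - 10))**2 = (sqrt(-9))**2 = (3*I)**2 = -9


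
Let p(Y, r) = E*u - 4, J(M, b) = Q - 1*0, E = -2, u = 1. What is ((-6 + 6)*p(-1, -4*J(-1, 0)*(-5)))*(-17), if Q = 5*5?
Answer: 0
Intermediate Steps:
Q = 25
J(M, b) = 25 (J(M, b) = 25 - 1*0 = 25 + 0 = 25)
p(Y, r) = -6 (p(Y, r) = -2*1 - 4 = -2 - 4 = -6)
((-6 + 6)*p(-1, -4*J(-1, 0)*(-5)))*(-17) = ((-6 + 6)*(-6))*(-17) = (0*(-6))*(-17) = 0*(-17) = 0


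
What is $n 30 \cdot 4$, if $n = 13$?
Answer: $1560$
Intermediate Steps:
$n 30 \cdot 4 = 13 \cdot 30 \cdot 4 = 390 \cdot 4 = 1560$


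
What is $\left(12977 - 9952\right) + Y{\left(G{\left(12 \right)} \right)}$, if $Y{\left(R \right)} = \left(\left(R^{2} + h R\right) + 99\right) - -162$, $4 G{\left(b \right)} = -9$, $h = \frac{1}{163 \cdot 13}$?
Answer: $\frac{111580147}{33904} \approx 3291.1$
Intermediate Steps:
$h = \frac{1}{2119}$ ($h = \frac{1}{163} \cdot \frac{1}{13} = \frac{1}{2119} \approx 0.00047192$)
$G{\left(b \right)} = - \frac{9}{4}$ ($G{\left(b \right)} = \frac{1}{4} \left(-9\right) = - \frac{9}{4}$)
$Y{\left(R \right)} = 261 + R^{2} + \frac{R}{2119}$ ($Y{\left(R \right)} = \left(\left(R^{2} + \frac{R}{2119}\right) + 99\right) - -162 = \left(99 + R^{2} + \frac{R}{2119}\right) + 162 = 261 + R^{2} + \frac{R}{2119}$)
$\left(12977 - 9952\right) + Y{\left(G{\left(12 \right)} \right)} = \left(12977 - 9952\right) + \left(261 + \left(- \frac{9}{4}\right)^{2} + \frac{1}{2119} \left(- \frac{9}{4}\right)\right) = 3025 + \left(261 + \frac{81}{16} - \frac{9}{8476}\right) = 3025 + \frac{9020547}{33904} = \frac{111580147}{33904}$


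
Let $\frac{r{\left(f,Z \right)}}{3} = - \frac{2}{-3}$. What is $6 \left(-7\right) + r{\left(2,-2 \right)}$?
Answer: $-40$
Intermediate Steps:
$r{\left(f,Z \right)} = 2$ ($r{\left(f,Z \right)} = 3 \left(- \frac{2}{-3}\right) = 3 \left(\left(-2\right) \left(- \frac{1}{3}\right)\right) = 3 \cdot \frac{2}{3} = 2$)
$6 \left(-7\right) + r{\left(2,-2 \right)} = 6 \left(-7\right) + 2 = -42 + 2 = -40$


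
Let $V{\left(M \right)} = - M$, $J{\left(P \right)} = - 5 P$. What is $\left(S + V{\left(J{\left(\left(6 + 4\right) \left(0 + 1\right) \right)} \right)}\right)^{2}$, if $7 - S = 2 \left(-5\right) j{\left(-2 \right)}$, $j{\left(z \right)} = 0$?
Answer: $3249$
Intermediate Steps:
$S = 7$ ($S = 7 - 2 \left(-5\right) 0 = 7 - \left(-10\right) 0 = 7 - 0 = 7 + 0 = 7$)
$\left(S + V{\left(J{\left(\left(6 + 4\right) \left(0 + 1\right) \right)} \right)}\right)^{2} = \left(7 - - 5 \left(6 + 4\right) \left(0 + 1\right)\right)^{2} = \left(7 - - 5 \cdot 10 \cdot 1\right)^{2} = \left(7 - \left(-5\right) 10\right)^{2} = \left(7 - -50\right)^{2} = \left(7 + 50\right)^{2} = 57^{2} = 3249$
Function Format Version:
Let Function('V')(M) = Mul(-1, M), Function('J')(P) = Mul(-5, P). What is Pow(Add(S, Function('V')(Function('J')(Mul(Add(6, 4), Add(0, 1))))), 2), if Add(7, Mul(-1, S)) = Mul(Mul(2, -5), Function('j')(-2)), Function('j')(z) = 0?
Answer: 3249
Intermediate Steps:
S = 7 (S = Add(7, Mul(-1, Mul(Mul(2, -5), 0))) = Add(7, Mul(-1, Mul(-10, 0))) = Add(7, Mul(-1, 0)) = Add(7, 0) = 7)
Pow(Add(S, Function('V')(Function('J')(Mul(Add(6, 4), Add(0, 1))))), 2) = Pow(Add(7, Mul(-1, Mul(-5, Mul(Add(6, 4), Add(0, 1))))), 2) = Pow(Add(7, Mul(-1, Mul(-5, Mul(10, 1)))), 2) = Pow(Add(7, Mul(-1, Mul(-5, 10))), 2) = Pow(Add(7, Mul(-1, -50)), 2) = Pow(Add(7, 50), 2) = Pow(57, 2) = 3249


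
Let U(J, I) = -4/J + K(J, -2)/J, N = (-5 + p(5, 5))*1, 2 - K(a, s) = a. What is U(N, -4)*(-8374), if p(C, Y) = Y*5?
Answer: 46057/5 ≈ 9211.4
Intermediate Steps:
p(C, Y) = 5*Y
K(a, s) = 2 - a
N = 20 (N = (-5 + 5*5)*1 = (-5 + 25)*1 = 20*1 = 20)
U(J, I) = -4/J + (2 - J)/J
U(N, -4)*(-8374) = ((-2 - 1*20)/20)*(-8374) = ((-2 - 20)/20)*(-8374) = ((1/20)*(-22))*(-8374) = -11/10*(-8374) = 46057/5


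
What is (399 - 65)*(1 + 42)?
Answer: 14362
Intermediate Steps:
(399 - 65)*(1 + 42) = 334*43 = 14362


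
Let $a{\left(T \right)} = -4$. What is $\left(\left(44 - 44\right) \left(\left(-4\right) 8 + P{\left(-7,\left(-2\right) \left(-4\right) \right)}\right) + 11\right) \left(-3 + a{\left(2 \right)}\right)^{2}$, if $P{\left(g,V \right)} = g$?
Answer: $539$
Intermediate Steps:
$\left(\left(44 - 44\right) \left(\left(-4\right) 8 + P{\left(-7,\left(-2\right) \left(-4\right) \right)}\right) + 11\right) \left(-3 + a{\left(2 \right)}\right)^{2} = \left(\left(44 - 44\right) \left(\left(-4\right) 8 - 7\right) + 11\right) \left(-3 - 4\right)^{2} = \left(0 \left(-32 - 7\right) + 11\right) \left(-7\right)^{2} = \left(0 \left(-39\right) + 11\right) 49 = \left(0 + 11\right) 49 = 11 \cdot 49 = 539$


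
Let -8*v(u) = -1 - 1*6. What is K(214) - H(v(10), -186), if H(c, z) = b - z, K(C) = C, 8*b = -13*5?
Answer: 289/8 ≈ 36.125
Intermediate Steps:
b = -65/8 (b = (-13*5)/8 = (1/8)*(-65) = -65/8 ≈ -8.1250)
v(u) = 7/8 (v(u) = -(-1 - 1*6)/8 = -(-1 - 6)/8 = -1/8*(-7) = 7/8)
H(c, z) = -65/8 - z
K(214) - H(v(10), -186) = 214 - (-65/8 - 1*(-186)) = 214 - (-65/8 + 186) = 214 - 1*1423/8 = 214 - 1423/8 = 289/8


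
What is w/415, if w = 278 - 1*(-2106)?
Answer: 2384/415 ≈ 5.7446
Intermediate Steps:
w = 2384 (w = 278 + 2106 = 2384)
w/415 = 2384/415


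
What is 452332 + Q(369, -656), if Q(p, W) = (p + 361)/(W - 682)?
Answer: 302609743/669 ≈ 4.5233e+5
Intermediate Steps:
Q(p, W) = (361 + p)/(-682 + W)
452332 + Q(369, -656) = 452332 + (361 + 369)/(-682 - 656) = 452332 + 730/(-1338) = 452332 - 1/1338*730 = 452332 - 365/669 = 302609743/669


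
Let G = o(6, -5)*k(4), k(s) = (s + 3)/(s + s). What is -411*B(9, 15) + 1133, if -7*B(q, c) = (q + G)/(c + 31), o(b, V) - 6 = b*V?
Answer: 179947/161 ≈ 1117.7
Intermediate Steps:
k(s) = (3 + s)/(2*s) (k(s) = (3 + s)/((2*s)) = (3 + s)*(1/(2*s)) = (3 + s)/(2*s))
o(b, V) = 6 + V*b (o(b, V) = 6 + b*V = 6 + V*b)
G = -21 (G = (6 - 5*6)*((½)*(3 + 4)/4) = (6 - 30)*((½)*(¼)*7) = -24*7/8 = -21)
B(q, c) = -(-21 + q)/(7*(31 + c)) (B(q, c) = -(q - 21)/(7*(c + 31)) = -(-21 + q)/(7*(31 + c)))
-411*B(9, 15) + 1133 = -411*(21 - 1*9)/(7*(31 + 15)) + 1133 = -411*(21 - 9)/(7*46) + 1133 = -411*12/(7*46) + 1133 = -411*6/161 + 1133 = -2466/161 + 1133 = 179947/161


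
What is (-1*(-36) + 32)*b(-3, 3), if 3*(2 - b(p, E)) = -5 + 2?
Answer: 204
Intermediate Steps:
b(p, E) = 3 (b(p, E) = 2 - (-5 + 2)/3 = 2 - ⅓*(-3) = 2 + 1 = 3)
(-1*(-36) + 32)*b(-3, 3) = (-1*(-36) + 32)*3 = (36 + 32)*3 = 68*3 = 204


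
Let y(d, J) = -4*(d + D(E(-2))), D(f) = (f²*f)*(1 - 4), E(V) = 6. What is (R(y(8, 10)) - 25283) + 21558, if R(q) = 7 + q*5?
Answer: 9082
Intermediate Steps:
D(f) = -3*f³ (D(f) = f³*(-3) = -3*f³)
y(d, J) = 2592 - 4*d (y(d, J) = -4*(d - 3*6³) = -4*(d - 3*216) = -4*(d - 648) = -4*(-648 + d) = 2592 - 4*d)
R(q) = 7 + 5*q
(R(y(8, 10)) - 25283) + 21558 = ((7 + 5*(2592 - 4*8)) - 25283) + 21558 = ((7 + 5*(2592 - 32)) - 25283) + 21558 = ((7 + 5*2560) - 25283) + 21558 = ((7 + 12800) - 25283) + 21558 = (12807 - 25283) + 21558 = -12476 + 21558 = 9082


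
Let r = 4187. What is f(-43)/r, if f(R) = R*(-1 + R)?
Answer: 1892/4187 ≈ 0.45187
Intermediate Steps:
f(-43)/r = -43*(-1 - 43)/4187 = -43*(-44)*(1/4187) = 1892*(1/4187) = 1892/4187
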